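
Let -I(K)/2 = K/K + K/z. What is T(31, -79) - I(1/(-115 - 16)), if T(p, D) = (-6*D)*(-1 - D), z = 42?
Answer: 101715473/2751 ≈ 36974.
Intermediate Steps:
T(p, D) = -6*D*(-1 - D)
I(K) = -2 - K/21 (I(K) = -2*(K/K + K/42) = -2*(1 + K*(1/42)) = -2*(1 + K/42) = -2 - K/21)
T(31, -79) - I(1/(-115 - 16)) = 6*(-79)*(1 - 79) - (-2 - 1/(21*(-115 - 16))) = 6*(-79)*(-78) - (-2 - 1/21/(-131)) = 36972 - (-2 - 1/21*(-1/131)) = 36972 - (-2 + 1/2751) = 36972 - 1*(-5501/2751) = 36972 + 5501/2751 = 101715473/2751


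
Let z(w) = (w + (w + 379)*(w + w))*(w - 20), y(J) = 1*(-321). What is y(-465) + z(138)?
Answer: 16853619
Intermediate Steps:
y(J) = -321
z(w) = (-20 + w)*(w + 2*w*(379 + w)) (z(w) = (w + (379 + w)*(2*w))*(-20 + w) = (w + 2*w*(379 + w))*(-20 + w) = (-20 + w)*(w + 2*w*(379 + w)))
y(-465) + z(138) = -321 + 138*(-15180 + 2*138² + 719*138) = -321 + 138*(-15180 + 2*19044 + 99222) = -321 + 138*(-15180 + 38088 + 99222) = -321 + 138*122130 = -321 + 16853940 = 16853619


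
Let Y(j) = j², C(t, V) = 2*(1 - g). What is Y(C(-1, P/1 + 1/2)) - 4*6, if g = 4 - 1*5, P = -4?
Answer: -8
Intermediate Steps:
g = -1 (g = 4 - 5 = -1)
C(t, V) = 4 (C(t, V) = 2*(1 - 1*(-1)) = 2*(1 + 1) = 2*2 = 4)
Y(C(-1, P/1 + 1/2)) - 4*6 = 4² - 4*6 = 16 - 24 = -8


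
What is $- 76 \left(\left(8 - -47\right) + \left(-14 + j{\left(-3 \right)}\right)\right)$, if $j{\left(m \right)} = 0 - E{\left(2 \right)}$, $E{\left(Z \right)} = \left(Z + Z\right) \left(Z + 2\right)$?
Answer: $-1900$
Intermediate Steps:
$E{\left(Z \right)} = 2 Z \left(2 + Z\right)$
$j{\left(m \right)} = -16$ ($j{\left(m \right)} = 0 - 2 \cdot 2 \left(2 + 2\right) = 0 - 2 \cdot 2 \cdot 4 = 0 - 16 = -16$)
$- 76 \left(\left(8 - -47\right) + \left(-14 + j{\left(-3 \right)}\right)\right) = - 76 \left(\left(8 - -47\right) - 30\right) = - 76 \left(\left(8 + 47\right) - 30\right) = - 76 \left(55 - 30\right) = \left(-76\right) 25 = -1900$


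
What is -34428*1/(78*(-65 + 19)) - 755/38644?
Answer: 110643891/11554556 ≈ 9.5758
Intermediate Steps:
-34428*1/(78*(-65 + 19)) - 755/38644 = -34428/(78*(-46)) - 755*1/38644 = -34428/(-3588) - 755/38644 = -34428*(-1/3588) - 755/38644 = 2869/299 - 755/38644 = 110643891/11554556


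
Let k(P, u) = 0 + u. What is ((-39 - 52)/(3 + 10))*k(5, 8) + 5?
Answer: -51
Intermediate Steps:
k(P, u) = u
((-39 - 52)/(3 + 10))*k(5, 8) + 5 = ((-39 - 52)/(3 + 10))*8 + 5 = -91/13*8 + 5 = -91*1/13*8 + 5 = -7*8 + 5 = -56 + 5 = -51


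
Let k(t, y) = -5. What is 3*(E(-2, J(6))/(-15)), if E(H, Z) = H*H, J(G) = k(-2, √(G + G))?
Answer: -⅘ ≈ -0.80000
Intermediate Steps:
J(G) = -5
E(H, Z) = H²
3*(E(-2, J(6))/(-15)) = 3*((-2)²/(-15)) = 3*(4*(-1/15)) = 3*(-4/15) = -⅘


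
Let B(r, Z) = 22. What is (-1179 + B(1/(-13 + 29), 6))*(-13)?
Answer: 15041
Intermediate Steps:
(-1179 + B(1/(-13 + 29), 6))*(-13) = (-1179 + 22)*(-13) = -1157*(-13) = 15041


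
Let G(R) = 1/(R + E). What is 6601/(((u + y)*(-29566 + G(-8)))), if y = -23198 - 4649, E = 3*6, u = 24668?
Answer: 9430/134271423 ≈ 7.0231e-5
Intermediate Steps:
E = 18
G(R) = 1/(18 + R) (G(R) = 1/(R + 18) = 1/(18 + R))
y = -27847
6601/(((u + y)*(-29566 + G(-8)))) = 6601/(((24668 - 27847)*(-29566 + 1/(18 - 8)))) = 6601/((-3179*(-29566 + 1/10))) = 6601/((-3179*(-29566 + ⅒))) = 6601/((-3179*(-295659/10))) = 6601/(939899961/10) = 6601*(10/939899961) = 9430/134271423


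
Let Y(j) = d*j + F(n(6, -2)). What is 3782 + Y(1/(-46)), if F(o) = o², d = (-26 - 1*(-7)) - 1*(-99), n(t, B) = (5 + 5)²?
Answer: 316946/23 ≈ 13780.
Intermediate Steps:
n(t, B) = 100 (n(t, B) = 10² = 100)
d = 80 (d = (-26 + 7) + 99 = -19 + 99 = 80)
Y(j) = 10000 + 80*j (Y(j) = 80*j + 100² = 80*j + 10000 = 10000 + 80*j)
3782 + Y(1/(-46)) = 3782 + (10000 + 80/(-46)) = 3782 + (10000 + 80*(-1/46)) = 3782 + (10000 - 40/23) = 3782 + 229960/23 = 316946/23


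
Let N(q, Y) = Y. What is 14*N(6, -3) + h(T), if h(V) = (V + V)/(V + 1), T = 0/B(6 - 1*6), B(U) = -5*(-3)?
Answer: -42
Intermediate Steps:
B(U) = 15
T = 0 (T = 0/15 = 0*(1/15) = 0)
h(V) = 2*V/(1 + V) (h(V) = (2*V)/(1 + V) = 2*V/(1 + V))
14*N(6, -3) + h(T) = 14*(-3) + 2*0/(1 + 0) = -42 + 2*0/1 = -42 + 2*0*1 = -42 + 0 = -42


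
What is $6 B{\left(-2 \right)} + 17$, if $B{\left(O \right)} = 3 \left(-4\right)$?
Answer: $-55$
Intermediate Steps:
$B{\left(O \right)} = -12$
$6 B{\left(-2 \right)} + 17 = 6 \left(-12\right) + 17 = -72 + 17 = -55$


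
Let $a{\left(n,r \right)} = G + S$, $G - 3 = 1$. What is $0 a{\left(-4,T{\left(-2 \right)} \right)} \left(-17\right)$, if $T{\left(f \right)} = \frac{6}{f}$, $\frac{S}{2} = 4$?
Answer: $0$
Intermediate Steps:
$S = 8$ ($S = 2 \cdot 4 = 8$)
$G = 4$ ($G = 3 + 1 = 4$)
$a{\left(n,r \right)} = 12$ ($a{\left(n,r \right)} = 4 + 8 = 12$)
$0 a{\left(-4,T{\left(-2 \right)} \right)} \left(-17\right) = 0 \cdot 12 \left(-17\right) = 0 \left(-17\right) = 0$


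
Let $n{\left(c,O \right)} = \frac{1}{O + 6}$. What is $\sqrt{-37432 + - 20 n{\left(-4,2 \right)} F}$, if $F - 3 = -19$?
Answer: $4 i \sqrt{2337} \approx 193.37 i$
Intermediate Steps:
$F = -16$ ($F = 3 - 19 = -16$)
$n{\left(c,O \right)} = \frac{1}{6 + O}$
$\sqrt{-37432 + - 20 n{\left(-4,2 \right)} F} = \sqrt{-37432 + - \frac{20}{6 + 2} \left(-16\right)} = \sqrt{-37432 + - \frac{20}{8} \left(-16\right)} = \sqrt{-37432 + \left(-20\right) \frac{1}{8} \left(-16\right)} = \sqrt{-37432 - -40} = \sqrt{-37432 + 40} = \sqrt{-37392} = 4 i \sqrt{2337}$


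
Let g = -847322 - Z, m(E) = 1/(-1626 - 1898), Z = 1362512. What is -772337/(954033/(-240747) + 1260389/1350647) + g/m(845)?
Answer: 2557294285686200297807/328375646256 ≈ 7.7877e+9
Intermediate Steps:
m(E) = -1/3524 (m(E) = 1/(-3524) = -1/3524)
g = -2209834 (g = -847322 - 1*1362512 = -847322 - 1362512 = -2209834)
-772337/(954033/(-240747) + 1260389/1350647) + g/m(845) = -772337/(954033/(-240747) + 1260389/1350647) - 2209834/(-1/3524) = -772337/(954033*(-1/240747) + 1260389*(1/1350647)) - 2209834*(-3524) = -772337/(-318011/80249 + 1260389/1350647) + 7787455016 = -772337/(-328375646256/108388071103) + 7787455016 = -772337*(-108388071103/328375646256) + 7787455016 = 83712117671477711/328375646256 + 7787455016 = 2557294285686200297807/328375646256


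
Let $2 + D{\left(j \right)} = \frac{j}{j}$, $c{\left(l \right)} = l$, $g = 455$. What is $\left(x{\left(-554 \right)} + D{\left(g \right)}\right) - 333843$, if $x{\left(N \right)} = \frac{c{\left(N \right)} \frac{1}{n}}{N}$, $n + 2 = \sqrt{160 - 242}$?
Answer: $- \frac{14355293}{43} - \frac{i \sqrt{82}}{86} \approx -3.3384 \cdot 10^{5} - 0.1053 i$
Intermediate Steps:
$n = -2 + i \sqrt{82}$ ($n = -2 + \sqrt{160 - 242} = -2 + \sqrt{-82} = -2 + i \sqrt{82} \approx -2.0 + 9.0554 i$)
$D{\left(j \right)} = -1$ ($D{\left(j \right)} = -2 + \frac{j}{j} = -2 + 1 = -1$)
$x{\left(N \right)} = \frac{1}{-2 + i \sqrt{82}}$ ($x{\left(N \right)} = \frac{N \frac{1}{-2 + i \sqrt{82}}}{N} = \frac{1}{-2 + i \sqrt{82}}$)
$\left(x{\left(-554 \right)} + D{\left(g \right)}\right) - 333843 = \left(\left(- \frac{1}{43} - \frac{i \sqrt{82}}{86}\right) - 1\right) - 333843 = \left(- \frac{44}{43} - \frac{i \sqrt{82}}{86}\right) - 333843 = - \frac{14355293}{43} - \frac{i \sqrt{82}}{86}$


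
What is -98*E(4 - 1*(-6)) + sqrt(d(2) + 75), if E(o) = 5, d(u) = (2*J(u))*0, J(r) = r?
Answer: -490 + 5*sqrt(3) ≈ -481.34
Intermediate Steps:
d(u) = 0 (d(u) = (2*u)*0 = 0)
-98*E(4 - 1*(-6)) + sqrt(d(2) + 75) = -98*5 + sqrt(0 + 75) = -490 + sqrt(75) = -490 + 5*sqrt(3)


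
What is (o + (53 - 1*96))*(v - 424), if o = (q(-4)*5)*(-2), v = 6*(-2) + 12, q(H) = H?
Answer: 1272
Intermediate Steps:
v = 0 (v = -12 + 12 = 0)
o = 40 (o = -4*5*(-2) = -20*(-2) = 40)
(o + (53 - 1*96))*(v - 424) = (40 + (53 - 1*96))*(0 - 424) = (40 + (53 - 96))*(-424) = (40 - 43)*(-424) = -3*(-424) = 1272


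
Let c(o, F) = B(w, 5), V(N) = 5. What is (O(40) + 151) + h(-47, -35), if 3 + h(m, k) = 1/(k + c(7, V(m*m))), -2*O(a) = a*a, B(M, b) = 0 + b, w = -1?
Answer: -19561/30 ≈ -652.03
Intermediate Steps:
B(M, b) = b
c(o, F) = 5
O(a) = -a²/2 (O(a) = -a*a/2 = -a²/2)
h(m, k) = -3 + 1/(5 + k) (h(m, k) = -3 + 1/(k + 5) = -3 + 1/(5 + k))
(O(40) + 151) + h(-47, -35) = (-½*40² + 151) + (-14 - 3*(-35))/(5 - 35) = (-½*1600 + 151) + (-14 + 105)/(-30) = (-800 + 151) - 1/30*91 = -649 - 91/30 = -19561/30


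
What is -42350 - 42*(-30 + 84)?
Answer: -44618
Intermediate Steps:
-42350 - 42*(-30 + 84) = -42350 - 42*54 = -42350 - 2268 = -44618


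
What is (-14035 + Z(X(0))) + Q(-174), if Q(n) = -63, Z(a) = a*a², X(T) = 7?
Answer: -13755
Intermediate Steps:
Z(a) = a³
(-14035 + Z(X(0))) + Q(-174) = (-14035 + 7³) - 63 = (-14035 + 343) - 63 = -13692 - 63 = -13755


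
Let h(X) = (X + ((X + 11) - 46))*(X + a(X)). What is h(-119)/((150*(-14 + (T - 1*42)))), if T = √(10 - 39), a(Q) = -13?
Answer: -112112/26375 - 2002*I*√29/26375 ≈ -4.2507 - 0.40876*I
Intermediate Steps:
T = I*√29 (T = √(-29) = I*√29 ≈ 5.3852*I)
h(X) = (-35 + 2*X)*(-13 + X) (h(X) = (X + ((X + 11) - 46))*(X - 13) = (X + ((11 + X) - 46))*(-13 + X) = (X + (-35 + X))*(-13 + X) = (-35 + 2*X)*(-13 + X))
h(-119)/((150*(-14 + (T - 1*42)))) = (455 - 61*(-119) + 2*(-119)²)/((150*(-14 + (I*√29 - 1*42)))) = (455 + 7259 + 2*14161)/((150*(-14 + (I*√29 - 42)))) = (455 + 7259 + 28322)/((150*(-14 + (-42 + I*√29)))) = 36036/((150*(-56 + I*√29))) = 36036/(-8400 + 150*I*√29)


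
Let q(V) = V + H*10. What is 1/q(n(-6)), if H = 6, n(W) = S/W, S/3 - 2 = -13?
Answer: 2/131 ≈ 0.015267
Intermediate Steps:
S = -33 (S = 6 + 3*(-13) = 6 - 39 = -33)
n(W) = -33/W
q(V) = 60 + V (q(V) = V + 6*10 = V + 60 = 60 + V)
1/q(n(-6)) = 1/(60 - 33/(-6)) = 1/(60 - 33*(-⅙)) = 1/(60 + 11/2) = 1/(131/2) = 2/131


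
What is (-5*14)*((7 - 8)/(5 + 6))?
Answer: 70/11 ≈ 6.3636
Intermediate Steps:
(-5*14)*((7 - 8)/(5 + 6)) = -(-70)/11 = -70*(-1/11) = 70/11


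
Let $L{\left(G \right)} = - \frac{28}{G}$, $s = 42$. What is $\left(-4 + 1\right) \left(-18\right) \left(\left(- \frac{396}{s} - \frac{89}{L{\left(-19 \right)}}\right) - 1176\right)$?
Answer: $- \frac{941841}{14} \approx -67274.0$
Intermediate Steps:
$\left(-4 + 1\right) \left(-18\right) \left(\left(- \frac{396}{s} - \frac{89}{L{\left(-19 \right)}}\right) - 1176\right) = \left(-4 + 1\right) \left(-18\right) \left(\left(- \frac{396}{42} - \frac{89}{\left(-28\right) \frac{1}{-19}}\right) - 1176\right) = \left(-3\right) \left(-18\right) \left(\left(\left(-396\right) \frac{1}{42} - \frac{89}{\left(-28\right) \left(- \frac{1}{19}\right)}\right) - 1176\right) = 54 \left(\left(- \frac{66}{7} - \frac{89}{\frac{28}{19}}\right) - 1176\right) = 54 \left(\left(- \frac{66}{7} - \frac{1691}{28}\right) - 1176\right) = 54 \left(- \frac{1955}{28} - 1176\right) = 54 \left(- \frac{34883}{28}\right) = - \frac{941841}{14}$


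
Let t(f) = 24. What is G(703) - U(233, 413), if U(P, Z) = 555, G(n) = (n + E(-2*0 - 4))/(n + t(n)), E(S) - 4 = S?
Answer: -402782/727 ≈ -554.03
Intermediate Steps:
E(S) = 4 + S
G(n) = n/(24 + n) (G(n) = (n + (4 + (-2*0 - 4)))/(n + 24) = (n + (4 + (0 - 4)))/(24 + n) = (n + (4 - 4))/(24 + n) = (n + 0)/(24 + n) = n/(24 + n))
G(703) - U(233, 413) = 703/(24 + 703) - 1*555 = 703/727 - 555 = -402782/727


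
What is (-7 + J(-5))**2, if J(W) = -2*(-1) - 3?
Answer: 64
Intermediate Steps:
J(W) = -1 (J(W) = 2 - 3 = -1)
(-7 + J(-5))**2 = (-7 - 1)**2 = (-8)**2 = 64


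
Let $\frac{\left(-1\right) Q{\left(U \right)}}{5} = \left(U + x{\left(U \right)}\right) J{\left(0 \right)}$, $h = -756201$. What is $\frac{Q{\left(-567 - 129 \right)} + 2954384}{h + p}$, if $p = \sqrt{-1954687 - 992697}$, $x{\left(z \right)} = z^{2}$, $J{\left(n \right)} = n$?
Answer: $- \frac{2234108135184}{571842899785} - \frac{5908768 i \sqrt{736846}}{571842899785} \approx -3.9069 - 0.0088697 i$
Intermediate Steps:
$p = 2 i \sqrt{736846}$ ($p = \sqrt{-2947384} = 2 i \sqrt{736846} \approx 1716.8 i$)
$Q{\left(U \right)} = 0$ ($Q{\left(U \right)} = - 5 \left(U + U^{2}\right) 0 = \left(-5\right) 0 = 0$)
$\frac{Q{\left(-567 - 129 \right)} + 2954384}{h + p} = \frac{0 + 2954384}{-756201 + 2 i \sqrt{736846}} = \frac{2954384}{-756201 + 2 i \sqrt{736846}}$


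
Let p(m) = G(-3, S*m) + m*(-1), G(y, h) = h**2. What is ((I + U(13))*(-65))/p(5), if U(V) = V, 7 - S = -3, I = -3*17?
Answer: 494/499 ≈ 0.98998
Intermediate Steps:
I = -51
S = 10 (S = 7 - 1*(-3) = 7 + 3 = 10)
p(m) = -m + 100*m**2 (p(m) = (10*m)**2 + m*(-1) = 100*m**2 - m = -m + 100*m**2)
((I + U(13))*(-65))/p(5) = ((-51 + 13)*(-65))/((5*(-1 + 100*5))) = (-38*(-65))/((5*(-1 + 500))) = 2470/((5*499)) = 2470/2495 = 2470*(1/2495) = 494/499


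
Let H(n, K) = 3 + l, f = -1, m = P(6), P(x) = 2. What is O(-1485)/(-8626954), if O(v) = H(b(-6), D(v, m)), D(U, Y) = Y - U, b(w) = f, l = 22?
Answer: -25/8626954 ≈ -2.8979e-6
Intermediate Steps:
m = 2
b(w) = -1
H(n, K) = 25 (H(n, K) = 3 + 22 = 25)
O(v) = 25
O(-1485)/(-8626954) = 25/(-8626954) = 25*(-1/8626954) = -25/8626954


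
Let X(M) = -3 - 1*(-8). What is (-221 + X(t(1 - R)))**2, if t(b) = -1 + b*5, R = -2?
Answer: 46656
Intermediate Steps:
t(b) = -1 + 5*b
X(M) = 5 (X(M) = -3 + 8 = 5)
(-221 + X(t(1 - R)))**2 = (-221 + 5)**2 = (-216)**2 = 46656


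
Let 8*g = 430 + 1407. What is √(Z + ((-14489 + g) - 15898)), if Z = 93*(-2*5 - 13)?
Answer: I*√516742/4 ≈ 179.71*I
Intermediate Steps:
g = 1837/8 (g = (430 + 1407)/8 = (⅛)*1837 = 1837/8 ≈ 229.63)
Z = -2139 (Z = 93*(-10 - 13) = 93*(-23) = -2139)
√(Z + ((-14489 + g) - 15898)) = √(-2139 + ((-14489 + 1837/8) - 15898)) = √(-2139 + (-114075/8 - 15898)) = √(-2139 - 241259/8) = √(-258371/8) = I*√516742/4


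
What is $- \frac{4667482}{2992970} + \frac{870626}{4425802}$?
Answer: $- \frac{4512898417836}{3311573152985} \approx -1.3628$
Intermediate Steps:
$- \frac{4667482}{2992970} + \frac{870626}{4425802} = \left(-4667482\right) \frac{1}{2992970} + 870626 \cdot \frac{1}{4425802} = - \frac{2333741}{1496485} + \frac{435313}{2212901} = - \frac{4512898417836}{3311573152985}$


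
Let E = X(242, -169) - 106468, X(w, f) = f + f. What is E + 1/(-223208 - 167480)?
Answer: -41727822529/390688 ≈ -1.0681e+5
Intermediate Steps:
X(w, f) = 2*f
E = -106806 (E = 2*(-169) - 106468 = -338 - 106468 = -106806)
E + 1/(-223208 - 167480) = -106806 + 1/(-223208 - 167480) = -106806 + 1/(-390688) = -106806 - 1/390688 = -41727822529/390688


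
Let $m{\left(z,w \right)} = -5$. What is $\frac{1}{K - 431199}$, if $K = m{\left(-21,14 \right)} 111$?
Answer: $- \frac{1}{431754} \approx -2.3161 \cdot 10^{-6}$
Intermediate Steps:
$K = -555$ ($K = \left(-5\right) 111 = -555$)
$\frac{1}{K - 431199} = \frac{1}{-555 - 431199} = \frac{1}{-431754} = - \frac{1}{431754}$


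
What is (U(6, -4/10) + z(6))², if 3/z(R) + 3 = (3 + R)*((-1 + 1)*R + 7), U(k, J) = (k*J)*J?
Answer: 10201/10000 ≈ 1.0201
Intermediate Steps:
U(k, J) = k*J² (U(k, J) = (J*k)*J = k*J²)
z(R) = 3/(18 + 7*R) (z(R) = 3/(-3 + (3 + R)*((-1 + 1)*R + 7)) = 3/(-3 + (3 + R)*(0*R + 7)) = 3/(-3 + (3 + R)*(0 + 7)) = 3/(-3 + (3 + R)*7) = 3/(-3 + (21 + 7*R)) = 3/(18 + 7*R))
(U(6, -4/10) + z(6))² = (6*(-4/10)² + 3/(18 + 7*6))² = (6*(-4*⅒)² + 3/(18 + 42))² = (6*(-⅖)² + 3/60)² = (6*(4/25) + 3*(1/60))² = (24/25 + 1/20)² = (101/100)² = 10201/10000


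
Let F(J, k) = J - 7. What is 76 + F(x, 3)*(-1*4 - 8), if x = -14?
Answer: 328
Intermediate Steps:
F(J, k) = -7 + J
76 + F(x, 3)*(-1*4 - 8) = 76 + (-7 - 14)*(-1*4 - 8) = 76 - 21*(-4 - 8) = 76 - 21*(-12) = 76 + 252 = 328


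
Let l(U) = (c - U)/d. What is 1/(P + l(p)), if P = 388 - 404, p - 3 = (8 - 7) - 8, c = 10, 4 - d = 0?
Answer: -2/25 ≈ -0.080000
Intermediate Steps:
d = 4 (d = 4 - 1*0 = 4 + 0 = 4)
p = -4 (p = 3 + ((8 - 7) - 8) = 3 + (1 - 8) = 3 - 7 = -4)
P = -16
l(U) = 5/2 - U/4 (l(U) = (10 - U)/4 = (10 - U)*(¼) = 5/2 - U/4)
1/(P + l(p)) = 1/(-16 + (5/2 - ¼*(-4))) = 1/(-16 + (5/2 + 1)) = 1/(-16 + 7/2) = 1/(-25/2) = -2/25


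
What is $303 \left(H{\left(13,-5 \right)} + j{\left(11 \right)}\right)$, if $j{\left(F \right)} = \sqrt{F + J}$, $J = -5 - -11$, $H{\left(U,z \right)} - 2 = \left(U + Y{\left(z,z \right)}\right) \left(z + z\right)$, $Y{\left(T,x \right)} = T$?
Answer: $-23634 + 303 \sqrt{17} \approx -22385.0$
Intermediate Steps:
$H{\left(U,z \right)} = 2 + 2 z \left(U + z\right)$ ($H{\left(U,z \right)} = 2 + \left(U + z\right) \left(z + z\right) = 2 + \left(U + z\right) 2 z = 2 + 2 z \left(U + z\right)$)
$J = 6$ ($J = -5 + 11 = 6$)
$j{\left(F \right)} = \sqrt{6 + F}$ ($j{\left(F \right)} = \sqrt{F + 6} = \sqrt{6 + F}$)
$303 \left(H{\left(13,-5 \right)} + j{\left(11 \right)}\right) = 303 \left(\left(2 + 2 \left(-5\right)^{2} + 2 \cdot 13 \left(-5\right)\right) + \sqrt{6 + 11}\right) = 303 \left(\left(2 + 2 \cdot 25 - 130\right) + \sqrt{17}\right) = 303 \left(\left(2 + 50 - 130\right) + \sqrt{17}\right) = 303 \left(-78 + \sqrt{17}\right) = -23634 + 303 \sqrt{17}$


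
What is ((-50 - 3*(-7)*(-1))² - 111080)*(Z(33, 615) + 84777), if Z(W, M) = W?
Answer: -8993167590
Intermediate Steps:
((-50 - 3*(-7)*(-1))² - 111080)*(Z(33, 615) + 84777) = ((-50 - 3*(-7)*(-1))² - 111080)*(33 + 84777) = ((-50 + 21*(-1))² - 111080)*84810 = ((-50 - 21)² - 111080)*84810 = ((-71)² - 111080)*84810 = (5041 - 111080)*84810 = -106039*84810 = -8993167590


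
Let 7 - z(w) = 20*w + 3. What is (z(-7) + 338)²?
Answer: 232324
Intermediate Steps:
z(w) = 4 - 20*w (z(w) = 7 - (20*w + 3) = 7 - (3 + 20*w) = 7 + (-3 - 20*w) = 4 - 20*w)
(z(-7) + 338)² = ((4 - 20*(-7)) + 338)² = ((4 + 140) + 338)² = (144 + 338)² = 482² = 232324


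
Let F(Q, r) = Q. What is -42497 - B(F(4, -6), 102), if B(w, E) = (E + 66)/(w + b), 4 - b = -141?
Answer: -6332221/149 ≈ -42498.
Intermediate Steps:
b = 145 (b = 4 - 1*(-141) = 4 + 141 = 145)
B(w, E) = (66 + E)/(145 + w) (B(w, E) = (E + 66)/(w + 145) = (66 + E)/(145 + w))
-42497 - B(F(4, -6), 102) = -42497 - (66 + 102)/(145 + 4) = -42497 - 168/149 = -6332221/149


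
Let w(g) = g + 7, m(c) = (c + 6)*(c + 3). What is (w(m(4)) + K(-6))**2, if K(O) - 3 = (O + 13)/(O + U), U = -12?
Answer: 2053489/324 ≈ 6337.9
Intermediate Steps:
m(c) = (3 + c)*(6 + c) (m(c) = (6 + c)*(3 + c) = (3 + c)*(6 + c))
w(g) = 7 + g
K(O) = 3 + (13 + O)/(-12 + O) (K(O) = 3 + (O + 13)/(O - 12) = 3 + (13 + O)/(-12 + O))
(w(m(4)) + K(-6))**2 = ((7 + (18 + 4**2 + 9*4)) + (-23 + 4*(-6))/(-12 - 6))**2 = ((7 + (18 + 16 + 36)) + (-23 - 24)/(-18))**2 = ((7 + 70) - 1/18*(-47))**2 = (77 + 47/18)**2 = (1433/18)**2 = 2053489/324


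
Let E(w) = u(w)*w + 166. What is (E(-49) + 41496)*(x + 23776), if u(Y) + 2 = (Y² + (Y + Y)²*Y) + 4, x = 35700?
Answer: 1366943985644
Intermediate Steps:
u(Y) = 2 + Y² + 4*Y³ (u(Y) = -2 + ((Y² + (Y + Y)²*Y) + 4) = -2 + ((Y² + (2*Y)²*Y) + 4) = -2 + ((Y² + (4*Y²)*Y) + 4) = -2 + ((Y² + 4*Y³) + 4) = -2 + (4 + Y² + 4*Y³) = 2 + Y² + 4*Y³)
E(w) = 166 + w*(2 + w² + 4*w³) (E(w) = (2 + w² + 4*w³)*w + 166 = w*(2 + w² + 4*w³) + 166 = 166 + w*(2 + w² + 4*w³))
(E(-49) + 41496)*(x + 23776) = ((166 - 49*(2 + (-49)² + 4*(-49)³)) + 41496)*(35700 + 23776) = ((166 - 49*(2 + 2401 + 4*(-117649))) + 41496)*59476 = ((166 - 49*(2 + 2401 - 470596)) + 41496)*59476 = ((166 - 49*(-468193)) + 41496)*59476 = ((166 + 22941457) + 41496)*59476 = (22941623 + 41496)*59476 = 22983119*59476 = 1366943985644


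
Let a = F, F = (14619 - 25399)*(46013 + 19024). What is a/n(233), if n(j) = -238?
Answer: 50078490/17 ≈ 2.9458e+6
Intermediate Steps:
F = -701098860 (F = -10780*65037 = -701098860)
a = -701098860
a/n(233) = -701098860/(-238) = -701098860*(-1/238) = 50078490/17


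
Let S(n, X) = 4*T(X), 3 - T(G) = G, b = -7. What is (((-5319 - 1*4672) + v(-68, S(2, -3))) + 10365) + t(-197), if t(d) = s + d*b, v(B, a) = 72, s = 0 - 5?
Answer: 1820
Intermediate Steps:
T(G) = 3 - G
s = -5
S(n, X) = 12 - 4*X (S(n, X) = 4*(3 - X) = 12 - 4*X)
t(d) = -5 - 7*d (t(d) = -5 + d*(-7) = -5 - 7*d)
(((-5319 - 1*4672) + v(-68, S(2, -3))) + 10365) + t(-197) = (((-5319 - 1*4672) + 72) + 10365) + (-5 - 7*(-197)) = (((-5319 - 4672) + 72) + 10365) + (-5 + 1379) = ((-9991 + 72) + 10365) + 1374 = (-9919 + 10365) + 1374 = 446 + 1374 = 1820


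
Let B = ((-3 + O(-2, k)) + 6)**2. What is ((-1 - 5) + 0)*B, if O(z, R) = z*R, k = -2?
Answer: -294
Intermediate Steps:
O(z, R) = R*z
B = 49 (B = ((-3 - 2*(-2)) + 6)**2 = ((-3 + 4) + 6)**2 = (1 + 6)**2 = 7**2 = 49)
((-1 - 5) + 0)*B = ((-1 - 5) + 0)*49 = (-6 + 0)*49 = -6*49 = -294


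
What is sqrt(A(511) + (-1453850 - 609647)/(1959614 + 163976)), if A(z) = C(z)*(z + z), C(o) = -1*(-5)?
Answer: sqrt(23039850212596770)/2123590 ≈ 71.477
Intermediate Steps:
C(o) = 5
A(z) = 10*z (A(z) = 5*(z + z) = 5*(2*z) = 10*z)
sqrt(A(511) + (-1453850 - 609647)/(1959614 + 163976)) = sqrt(10*511 + (-1453850 - 609647)/(1959614 + 163976)) = sqrt(5110 - 2063497/2123590) = sqrt(10849481403/2123590) = sqrt(23039850212596770)/2123590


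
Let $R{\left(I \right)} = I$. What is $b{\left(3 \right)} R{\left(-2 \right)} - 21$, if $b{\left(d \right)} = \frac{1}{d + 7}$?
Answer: $- \frac{106}{5} \approx -21.2$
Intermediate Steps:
$b{\left(d \right)} = \frac{1}{7 + d}$
$b{\left(3 \right)} R{\left(-2 \right)} - 21 = \frac{1}{7 + 3} \left(-2\right) - 21 = \frac{1}{10} \left(-2\right) - 21 = - \frac{1}{5} - 21 = - \frac{106}{5}$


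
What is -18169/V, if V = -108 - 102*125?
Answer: 18169/12858 ≈ 1.4130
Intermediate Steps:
V = -12858 (V = -108 - 12750 = -12858)
-18169/V = -18169/(-12858) = -18169*(-1/12858) = 18169/12858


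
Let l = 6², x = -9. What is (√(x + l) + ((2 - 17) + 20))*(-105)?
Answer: -525 - 315*√3 ≈ -1070.6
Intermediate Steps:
l = 36
(√(x + l) + ((2 - 17) + 20))*(-105) = (√(-9 + 36) + ((2 - 17) + 20))*(-105) = (√27 + (-15 + 20))*(-105) = (3*√3 + 5)*(-105) = (5 + 3*√3)*(-105) = -525 - 315*√3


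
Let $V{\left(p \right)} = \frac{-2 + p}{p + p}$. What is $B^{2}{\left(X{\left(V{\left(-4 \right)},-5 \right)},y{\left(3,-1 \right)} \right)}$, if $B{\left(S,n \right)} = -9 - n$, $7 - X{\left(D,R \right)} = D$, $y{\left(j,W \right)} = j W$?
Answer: $36$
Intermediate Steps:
$V{\left(p \right)} = \frac{-2 + p}{2 p}$
$y{\left(j,W \right)} = W j$
$X{\left(D,R \right)} = 7 - D$
$B^{2}{\left(X{\left(V{\left(-4 \right)},-5 \right)},y{\left(3,-1 \right)} \right)} = \left(-9 - \left(-1\right) 3\right)^{2} = \left(-9 - -3\right)^{2} = \left(-9 + 3\right)^{2} = \left(-6\right)^{2} = 36$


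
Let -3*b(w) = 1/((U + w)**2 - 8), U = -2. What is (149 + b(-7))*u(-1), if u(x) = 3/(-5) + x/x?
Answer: 13052/219 ≈ 59.598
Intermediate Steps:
b(w) = -1/(3*(-8 + (-2 + w)**2)) (b(w) = -1/(3*((-2 + w)**2 - 8)) = -1/(3*(-8 + (-2 + w)**2)))
u(x) = 2/5 (u(x) = 3*(-1/5) + 1 = -3/5 + 1 = 2/5)
(149 + b(-7))*u(-1) = (149 - 1/(-24 + 3*(-2 - 7)**2))*(2/5) = (149 - 1/(-24 + 3*(-9)**2))*(2/5) = (149 - 1/(-24 + 3*81))*(2/5) = (149 - 1/(-24 + 243))*(2/5) = (149 - 1/219)*(2/5) = (32630/219)*(2/5) = 13052/219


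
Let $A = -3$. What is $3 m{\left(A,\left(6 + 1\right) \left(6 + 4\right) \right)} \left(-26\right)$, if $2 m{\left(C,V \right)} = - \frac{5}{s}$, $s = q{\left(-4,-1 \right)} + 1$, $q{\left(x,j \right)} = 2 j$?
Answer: $-195$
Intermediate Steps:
$s = -1$ ($s = 2 \left(-1\right) + 1 = -2 + 1 = -1$)
$m{\left(C,V \right)} = \frac{5}{2}$ ($m{\left(C,V \right)} = \frac{\left(-5\right) \frac{1}{-1}}{2} = \frac{\left(-5\right) \left(-1\right)}{2} = \frac{1}{2} \cdot 5 = \frac{5}{2}$)
$3 m{\left(A,\left(6 + 1\right) \left(6 + 4\right) \right)} \left(-26\right) = 3 \cdot \frac{5}{2} \left(-26\right) = \frac{15}{2} \left(-26\right) = -195$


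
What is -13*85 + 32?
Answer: -1073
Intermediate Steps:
-13*85 + 32 = -1105 + 32 = -1073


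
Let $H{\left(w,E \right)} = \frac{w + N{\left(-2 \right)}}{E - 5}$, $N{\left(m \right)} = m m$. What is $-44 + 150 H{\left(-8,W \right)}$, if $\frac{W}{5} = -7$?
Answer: $-29$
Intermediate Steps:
$W = -35$ ($W = 5 \left(-7\right) = -35$)
$N{\left(m \right)} = m^{2}$
$H{\left(w,E \right)} = \frac{4 + w}{-5 + E}$ ($H{\left(w,E \right)} = \frac{w + \left(-2\right)^{2}}{E - 5} = \frac{w + 4}{-5 + E} = \frac{4 + w}{-5 + E}$)
$-44 + 150 H{\left(-8,W \right)} = -44 + 150 \frac{4 - 8}{-5 - 35} = -44 + 150 \frac{1}{-40} \left(-4\right) = -44 + 150 \left(\left(- \frac{1}{40}\right) \left(-4\right)\right) = -44 + 150 \cdot \frac{1}{10} = -44 + 15 = -29$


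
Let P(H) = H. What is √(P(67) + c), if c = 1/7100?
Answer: √33774771/710 ≈ 8.1854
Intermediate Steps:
c = 1/7100 ≈ 0.00014085
√(P(67) + c) = √(67 + 1/7100) = √(475701/7100) = √33774771/710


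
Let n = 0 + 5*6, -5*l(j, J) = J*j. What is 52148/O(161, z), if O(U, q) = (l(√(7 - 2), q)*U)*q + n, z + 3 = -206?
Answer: -7822200/49458039430381 - 366738162868*√5/49458039430381 ≈ -0.016581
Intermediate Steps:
l(j, J) = -J*j/5
n = 30 (n = 0 + 30 = 30)
z = -209 (z = -3 - 206 = -209)
O(U, q) = 30 - U*√5*q²/5 (O(U, q) = ((-q*√(7 - 2)/5)*U)*q + 30 = ((-q*√5/5)*U)*q + 30 = (-U*q*√5/5)*q + 30 = -U*√5*q²/5 + 30 = 30 - U*√5*q²/5)
52148/O(161, z) = 52148/(30 - ⅕*161*√5*(-209)²) = 52148/(30 - ⅕*161*√5*43681) = 52148/(30 - 7032641*√5/5)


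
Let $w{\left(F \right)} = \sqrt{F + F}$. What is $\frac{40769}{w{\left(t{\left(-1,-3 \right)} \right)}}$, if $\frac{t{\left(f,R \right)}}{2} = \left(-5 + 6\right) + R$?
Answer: $- \frac{40769 i \sqrt{2}}{4} \approx - 14414.0 i$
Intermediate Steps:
$t{\left(f,R \right)} = 2 + 2 R$ ($t{\left(f,R \right)} = 2 \left(\left(-5 + 6\right) + R\right) = 2 \left(1 + R\right) = 2 + 2 R$)
$w{\left(F \right)} = \sqrt{2} \sqrt{F}$ ($w{\left(F \right)} = \sqrt{2 F} = \sqrt{2} \sqrt{F}$)
$\frac{40769}{w{\left(t{\left(-1,-3 \right)} \right)}} = \frac{40769}{\sqrt{2} \sqrt{2 + 2 \left(-3\right)}} = \frac{40769}{\sqrt{2} \sqrt{2 - 6}} = \frac{40769}{\sqrt{2} \sqrt{-4}} = \frac{40769}{\sqrt{2} \cdot 2 i} = \frac{40769}{2 i \sqrt{2}} = 40769 \left(- \frac{i \sqrt{2}}{4}\right) = - \frac{40769 i \sqrt{2}}{4}$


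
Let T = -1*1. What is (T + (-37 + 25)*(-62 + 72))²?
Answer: 14641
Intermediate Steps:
T = -1
(T + (-37 + 25)*(-62 + 72))² = (-1 + (-37 + 25)*(-62 + 72))² = (-1 - 12*10)² = (-1 - 120)² = (-121)² = 14641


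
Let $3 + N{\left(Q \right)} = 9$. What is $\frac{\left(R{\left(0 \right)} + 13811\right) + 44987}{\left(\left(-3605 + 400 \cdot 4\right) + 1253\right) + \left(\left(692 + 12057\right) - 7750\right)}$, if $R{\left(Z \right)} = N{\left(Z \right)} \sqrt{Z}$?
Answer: $\frac{58798}{4247} \approx 13.845$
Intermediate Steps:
$N{\left(Q \right)} = 6$ ($N{\left(Q \right)} = -3 + 9 = 6$)
$R{\left(Z \right)} = 6 \sqrt{Z}$
$\frac{\left(R{\left(0 \right)} + 13811\right) + 44987}{\left(\left(-3605 + 400 \cdot 4\right) + 1253\right) + \left(\left(692 + 12057\right) - 7750\right)} = \frac{\left(6 \sqrt{0} + 13811\right) + 44987}{\left(\left(-3605 + 400 \cdot 4\right) + 1253\right) + \left(\left(692 + 12057\right) - 7750\right)} = \frac{\left(6 \cdot 0 + 13811\right) + 44987}{\left(\left(-3605 + 1600\right) + 1253\right) + \left(12749 - 7750\right)} = \frac{\left(0 + 13811\right) + 44987}{\left(-2005 + 1253\right) + 4999} = \frac{13811 + 44987}{-752 + 4999} = \frac{58798}{4247}$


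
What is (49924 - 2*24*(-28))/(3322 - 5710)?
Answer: -12817/597 ≈ -21.469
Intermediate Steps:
(49924 - 2*24*(-28))/(3322 - 5710) = (49924 - 48*(-28))/(-2388) = (49924 + 1344)*(-1/2388) = 51268*(-1/2388) = -12817/597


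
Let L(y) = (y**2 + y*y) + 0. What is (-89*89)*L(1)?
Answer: -15842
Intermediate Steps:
L(y) = 2*y**2 (L(y) = (y**2 + y**2) + 0 = 2*y**2 + 0 = 2*y**2)
(-89*89)*L(1) = (-89*89)*(2*1**2) = -15842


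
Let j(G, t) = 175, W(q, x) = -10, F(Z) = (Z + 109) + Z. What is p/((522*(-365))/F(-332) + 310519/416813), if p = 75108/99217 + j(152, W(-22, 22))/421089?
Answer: 488024282588476547/221674014479984124777 ≈ 0.0022015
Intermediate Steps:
F(Z) = 109 + 2*Z (F(Z) = (109 + Z) + Z = 109 + 2*Z)
p = 31644515587/41779187313 (p = 75108/99217 + 175/421089 = 31644515587/41779187313 ≈ 0.75742)
p/((522*(-365))/F(-332) + 310519/416813) = 31644515587/(41779187313*((522*(-365))/(109 + 2*(-332)) + 310519/416813)) = 31644515587/(41779187313*(-190530/(109 - 664) + 310519*(1/416813))) = 31644515587/(41779187313*(-190530/(-555) + 310519/416813)) = 31644515587/(41779187313*(-190530*(-1/555) + 310519/416813)) = 31644515587/(41779187313*(12702/37 + 310519/416813)) = 31644515587/(41779187313*(5305847929/15422081)) = (31644515587/41779187313)*(15422081/5305847929) = 488024282588476547/221674014479984124777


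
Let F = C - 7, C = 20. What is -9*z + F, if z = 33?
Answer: -284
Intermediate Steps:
F = 13 (F = 20 - 7 = 13)
-9*z + F = -9*33 + 13 = -297 + 13 = -284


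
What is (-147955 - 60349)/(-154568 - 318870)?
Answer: 104152/236719 ≈ 0.43998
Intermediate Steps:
(-147955 - 60349)/(-154568 - 318870) = -208304/(-473438) = -208304*(-1/473438) = 104152/236719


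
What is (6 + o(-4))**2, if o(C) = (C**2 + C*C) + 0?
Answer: 1444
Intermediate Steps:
o(C) = 2*C**2 (o(C) = (C**2 + C**2) + 0 = 2*C**2 + 0 = 2*C**2)
(6 + o(-4))**2 = (6 + 2*(-4)**2)**2 = (6 + 2*16)**2 = (6 + 32)**2 = 38**2 = 1444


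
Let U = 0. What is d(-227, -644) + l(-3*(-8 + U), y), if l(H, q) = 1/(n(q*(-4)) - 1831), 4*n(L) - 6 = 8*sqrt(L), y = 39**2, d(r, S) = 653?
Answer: 8806105807/13485625 - 624*I/13485625 ≈ 653.0 - 4.6271e-5*I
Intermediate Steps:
y = 1521
n(L) = 3/2 + 2*sqrt(L) (n(L) = 3/2 + (8*sqrt(L))/4 = 3/2 + 2*sqrt(L))
l(H, q) = 1/(-3659/2 + 4*sqrt(-q)) (l(H, q) = 1/((3/2 + 2*sqrt(q*(-4))) - 1831) = 1/((3/2 + 2*sqrt(-4*q)) - 1831) = 1/((3/2 + 2*(2*sqrt(-q))) - 1831) = 1/((3/2 + 4*sqrt(-q)) - 1831) = 1/(-3659/2 + 4*sqrt(-q)))
d(-227, -644) + l(-3*(-8 + U), y) = 653 + 2/(-3659 + 8*sqrt(-1*1521)) = 653 + 2/(-3659 + 8*sqrt(-1521)) = 653 + 2/(-3659 + 8*(39*I)) = 653 + 2/(-3659 + 312*I) = 653 + 2*((-3659 - 312*I)/13485625) = 653 + 2*(-3659 - 312*I)/13485625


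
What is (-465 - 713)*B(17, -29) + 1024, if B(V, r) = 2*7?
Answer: -15468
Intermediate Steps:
B(V, r) = 14
(-465 - 713)*B(17, -29) + 1024 = (-465 - 713)*14 + 1024 = -1178*14 + 1024 = -16492 + 1024 = -15468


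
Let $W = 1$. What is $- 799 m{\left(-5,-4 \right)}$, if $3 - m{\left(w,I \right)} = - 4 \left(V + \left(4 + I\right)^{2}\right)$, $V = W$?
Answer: $-5593$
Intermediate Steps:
$V = 1$
$m{\left(w,I \right)} = 7 + 4 \left(4 + I\right)^{2}$ ($m{\left(w,I \right)} = 3 - - 4 \left(1 + \left(4 + I\right)^{2}\right) = 3 - \left(-4 - 4 \left(4 + I\right)^{2}\right) = 3 + \left(4 + 4 \left(4 + I\right)^{2}\right) = 7 + 4 \left(4 + I\right)^{2}$)
$- 799 m{\left(-5,-4 \right)} = - 799 \left(7 + 4 \left(4 - 4\right)^{2}\right) = - 799 \left(7 + 4 \cdot 0^{2}\right) = - 799 \left(7 + 4 \cdot 0\right) = - 799 \left(7 + 0\right) = \left(-799\right) 7 = -5593$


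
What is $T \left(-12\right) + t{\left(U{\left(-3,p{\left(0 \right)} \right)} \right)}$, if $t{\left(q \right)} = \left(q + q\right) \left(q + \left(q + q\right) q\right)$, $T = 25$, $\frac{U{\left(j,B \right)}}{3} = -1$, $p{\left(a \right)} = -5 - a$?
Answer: $-390$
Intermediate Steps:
$U{\left(j,B \right)} = -3$ ($U{\left(j,B \right)} = 3 \left(-1\right) = -3$)
$t{\left(q \right)} = 2 q \left(q + 2 q^{2}\right)$ ($t{\left(q \right)} = 2 q \left(q + 2 q q\right) = 2 q \left(q + 2 q^{2}\right)$)
$T \left(-12\right) + t{\left(U{\left(-3,p{\left(0 \right)} \right)} \right)} = 25 \left(-12\right) + \left(-3\right)^{2} \left(2 + 4 \left(-3\right)\right) = -300 + 9 \left(2 - 12\right) = -300 + 9 \left(-10\right) = -300 - 90 = -390$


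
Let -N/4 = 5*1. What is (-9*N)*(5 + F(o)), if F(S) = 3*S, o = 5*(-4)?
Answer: -9900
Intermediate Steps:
N = -20 ≈ -20.000
o = -20
(-9*N)*(5 + F(o)) = (-9*(-20))*(5 + 3*(-20)) = 180*(5 - 60) = 180*(-55) = -9900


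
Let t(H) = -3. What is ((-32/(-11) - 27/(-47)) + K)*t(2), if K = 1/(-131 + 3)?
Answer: -690033/66176 ≈ -10.427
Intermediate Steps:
K = -1/128 (K = 1/(-128) = -1/128 ≈ -0.0078125)
((-32/(-11) - 27/(-47)) + K)*t(2) = ((-32/(-11) - 27/(-47)) - 1/128)*(-3) = ((-32*(-1/11) - 27*(-1/47)) - 1/128)*(-3) = ((32/11 + 27/47) - 1/128)*(-3) = (1801/517 - 1/128)*(-3) = (230011/66176)*(-3) = -690033/66176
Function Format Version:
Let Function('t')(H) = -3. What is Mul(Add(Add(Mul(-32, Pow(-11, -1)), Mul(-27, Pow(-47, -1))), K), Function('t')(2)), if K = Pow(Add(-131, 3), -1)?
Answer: Rational(-690033, 66176) ≈ -10.427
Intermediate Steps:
K = Rational(-1, 128) (K = Pow(-128, -1) = Rational(-1, 128) ≈ -0.0078125)
Mul(Add(Add(Mul(-32, Pow(-11, -1)), Mul(-27, Pow(-47, -1))), K), Function('t')(2)) = Mul(Add(Add(Mul(-32, Pow(-11, -1)), Mul(-27, Pow(-47, -1))), Rational(-1, 128)), -3) = Mul(Add(Add(Mul(-32, Rational(-1, 11)), Mul(-27, Rational(-1, 47))), Rational(-1, 128)), -3) = Mul(Add(Add(Rational(32, 11), Rational(27, 47)), Rational(-1, 128)), -3) = Mul(Add(Rational(1801, 517), Rational(-1, 128)), -3) = Mul(Rational(230011, 66176), -3) = Rational(-690033, 66176)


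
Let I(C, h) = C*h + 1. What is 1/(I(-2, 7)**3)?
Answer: -1/2197 ≈ -0.00045517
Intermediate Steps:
I(C, h) = 1 + C*h
1/(I(-2, 7)**3) = 1/((1 - 2*7)**3) = 1/((1 - 14)**3) = 1/((-13)**3) = 1/(-2197) = -1/2197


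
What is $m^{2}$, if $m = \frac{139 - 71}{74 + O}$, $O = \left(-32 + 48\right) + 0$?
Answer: $\frac{1156}{2025} \approx 0.57086$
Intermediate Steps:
$O = 16$ ($O = 16 + 0 = 16$)
$m = \frac{34}{45}$ ($m = \frac{139 - 71}{74 + 16} = \frac{68}{90} = 68 \cdot \frac{1}{90} = \frac{34}{45} \approx 0.75556$)
$m^{2} = \left(\frac{34}{45}\right)^{2} = \frac{1156}{2025}$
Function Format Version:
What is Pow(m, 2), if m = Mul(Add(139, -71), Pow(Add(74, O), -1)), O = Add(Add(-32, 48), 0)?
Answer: Rational(1156, 2025) ≈ 0.57086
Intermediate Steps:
O = 16 (O = Add(16, 0) = 16)
m = Rational(34, 45) (m = Mul(Add(139, -71), Pow(Add(74, 16), -1)) = Mul(68, Pow(90, -1)) = Mul(68, Rational(1, 90)) = Rational(34, 45) ≈ 0.75556)
Pow(m, 2) = Pow(Rational(34, 45), 2) = Rational(1156, 2025)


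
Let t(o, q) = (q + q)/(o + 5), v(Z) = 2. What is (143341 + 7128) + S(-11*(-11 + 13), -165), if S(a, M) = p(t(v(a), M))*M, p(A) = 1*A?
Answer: 1107733/7 ≈ 1.5825e+5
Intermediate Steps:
t(o, q) = 2*q/(5 + o) (t(o, q) = (2*q)/(5 + o) = 2*q/(5 + o))
p(A) = A
S(a, M) = 2*M²/7 (S(a, M) = (2*M/(5 + 2))*M = (2*M/7)*M = 2*M²/7)
(143341 + 7128) + S(-11*(-11 + 13), -165) = (143341 + 7128) + (2/7)*(-165)² = 150469 + (2/7)*27225 = 150469 + 54450/7 = 1107733/7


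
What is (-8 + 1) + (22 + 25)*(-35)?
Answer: -1652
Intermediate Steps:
(-8 + 1) + (22 + 25)*(-35) = -7 + 47*(-35) = -7 - 1645 = -1652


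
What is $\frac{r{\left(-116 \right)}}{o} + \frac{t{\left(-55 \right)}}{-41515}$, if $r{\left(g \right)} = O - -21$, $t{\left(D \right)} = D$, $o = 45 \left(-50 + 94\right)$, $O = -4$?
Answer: $\frac{162931}{16439940} \approx 0.0099107$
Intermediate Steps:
$o = 1980$ ($o = 45 \cdot 44 = 1980$)
$r{\left(g \right)} = 17$ ($r{\left(g \right)} = -4 - -21 = -4 + 21 = 17$)
$\frac{r{\left(-116 \right)}}{o} + \frac{t{\left(-55 \right)}}{-41515} = \frac{17}{1980} - \frac{55}{-41515} = 17 \cdot \frac{1}{1980} - - \frac{11}{8303} = \frac{17}{1980} + \frac{11}{8303} = \frac{162931}{16439940}$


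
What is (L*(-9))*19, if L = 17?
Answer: -2907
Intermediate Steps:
(L*(-9))*19 = (17*(-9))*19 = -153*19 = -2907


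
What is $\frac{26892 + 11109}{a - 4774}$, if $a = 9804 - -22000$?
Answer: $\frac{239}{170} \approx 1.4059$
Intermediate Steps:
$a = 31804$ ($a = 9804 + 22000 = 31804$)
$\frac{26892 + 11109}{a - 4774} = \frac{26892 + 11109}{31804 - 4774} = \frac{38001}{27030} = 38001 \cdot \frac{1}{27030} = \frac{239}{170}$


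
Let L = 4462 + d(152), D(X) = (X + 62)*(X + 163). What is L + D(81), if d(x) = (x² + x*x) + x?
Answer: 85714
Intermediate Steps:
d(x) = x + 2*x² (d(x) = (x² + x²) + x = 2*x² + x = x + 2*x²)
D(X) = (62 + X)*(163 + X)
L = 50822 (L = 4462 + 152*(1 + 2*152) = 4462 + 152*(1 + 304) = 4462 + 152*305 = 4462 + 46360 = 50822)
L + D(81) = 50822 + (10106 + 81² + 225*81) = 50822 + (10106 + 6561 + 18225) = 50822 + 34892 = 85714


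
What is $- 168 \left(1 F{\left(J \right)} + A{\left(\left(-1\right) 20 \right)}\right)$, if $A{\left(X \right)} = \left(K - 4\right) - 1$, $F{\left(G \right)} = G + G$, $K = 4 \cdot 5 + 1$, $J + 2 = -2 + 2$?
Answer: $-2016$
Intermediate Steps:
$J = -2$ ($J = -2 + \left(-2 + 2\right) = -2 + 0 = -2$)
$K = 21$ ($K = 20 + 1 = 21$)
$F{\left(G \right)} = 2 G$
$A{\left(X \right)} = 16$ ($A{\left(X \right)} = \left(21 - 4\right) - 1 = 17 - 1 = 16$)
$- 168 \left(1 F{\left(J \right)} + A{\left(\left(-1\right) 20 \right)}\right) = - 168 \left(1 \cdot 2 \left(-2\right) + 16\right) = - 168 \left(1 \left(-4\right) + 16\right) = - 168 \left(-4 + 16\right) = \left(-168\right) 12 = -2016$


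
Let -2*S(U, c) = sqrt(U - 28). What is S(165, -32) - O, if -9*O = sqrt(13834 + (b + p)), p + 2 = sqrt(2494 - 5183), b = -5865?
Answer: -sqrt(137)/2 + sqrt(7967 + I*sqrt(2689))/9 ≈ 4.0653 + 0.032275*I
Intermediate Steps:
S(U, c) = -sqrt(-28 + U)/2 (S(U, c) = -sqrt(U - 28)/2 = -sqrt(-28 + U)/2)
p = -2 + I*sqrt(2689) (p = -2 + sqrt(2494 - 5183) = -2 + sqrt(-2689) = -2 + I*sqrt(2689) ≈ -2.0 + 51.856*I)
O = -sqrt(7967 + I*sqrt(2689))/9 (O = -sqrt(13834 + (-5865 + (-2 + I*sqrt(2689))))/9 = -sqrt(13834 + (-5867 + I*sqrt(2689)))/9 = -sqrt(7967 + I*sqrt(2689))/9 ≈ -9.9176 - 0.032275*I)
S(165, -32) - O = -sqrt(-28 + 165)/2 - (-1)*sqrt(7967 + I*sqrt(2689))/9 = -sqrt(137)/2 + sqrt(7967 + I*sqrt(2689))/9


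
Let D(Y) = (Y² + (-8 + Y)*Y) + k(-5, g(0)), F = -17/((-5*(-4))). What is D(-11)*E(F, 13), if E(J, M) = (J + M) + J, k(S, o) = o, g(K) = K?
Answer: 3729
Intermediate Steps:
F = -17/20 ≈ -0.85000
E(J, M) = M + 2*J
D(Y) = Y² + Y*(-8 + Y) (D(Y) = (Y² + (-8 + Y)*Y) + 0 = (Y² + Y*(-8 + Y)) + 0 = Y² + Y*(-8 + Y))
D(-11)*E(F, 13) = (2*(-11)*(-4 - 11))*(13 + 2*(-17/20)) = (2*(-11)*(-15))*(13 - 17/10) = 330*(113/10) = 3729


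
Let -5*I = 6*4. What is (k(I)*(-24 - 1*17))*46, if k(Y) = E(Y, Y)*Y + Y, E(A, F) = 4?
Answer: 45264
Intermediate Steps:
I = -24/5 (I = -6*4/5 = -⅕*24 = -24/5 ≈ -4.8000)
k(Y) = 5*Y (k(Y) = 4*Y + Y = 5*Y)
(k(I)*(-24 - 1*17))*46 = ((5*(-24/5))*(-24 - 1*17))*46 = -24*(-24 - 17)*46 = -24*(-41)*46 = 984*46 = 45264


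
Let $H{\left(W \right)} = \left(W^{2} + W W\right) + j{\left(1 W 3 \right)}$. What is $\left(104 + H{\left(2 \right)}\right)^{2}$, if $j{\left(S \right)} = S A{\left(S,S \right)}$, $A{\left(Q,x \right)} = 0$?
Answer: $12544$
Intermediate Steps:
$j{\left(S \right)} = 0$ ($j{\left(S \right)} = S 0 = 0$)
$H{\left(W \right)} = 2 W^{2}$ ($H{\left(W \right)} = \left(W^{2} + W W\right) + 0 = \left(W^{2} + W^{2}\right) + 0 = 2 W^{2} + 0 = 2 W^{2}$)
$\left(104 + H{\left(2 \right)}\right)^{2} = \left(104 + 2 \cdot 2^{2}\right)^{2} = \left(104 + 2 \cdot 4\right)^{2} = \left(104 + 8\right)^{2} = 112^{2} = 12544$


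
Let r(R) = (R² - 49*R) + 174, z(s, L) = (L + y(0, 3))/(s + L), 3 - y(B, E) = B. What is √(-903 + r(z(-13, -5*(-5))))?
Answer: I*√7541/3 ≈ 28.946*I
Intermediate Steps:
y(B, E) = 3 - B
z(s, L) = (3 + L)/(L + s) (z(s, L) = (L + (3 - 1*0))/(s + L) = (L + (3 + 0))/(L + s) = (L + 3)/(L + s) = (3 + L)/(L + s))
r(R) = 174 + R² - 49*R
√(-903 + r(z(-13, -5*(-5)))) = √(-903 + (174 + ((3 - 5*(-5))/(-5*(-5) - 13))² - 49*(3 - 5*(-5))/(-5*(-5) - 13))) = √(-903 + (174 + ((3 + 25)/(25 - 13))² - 49*(3 + 25)/(25 - 13))) = √(-903 + (174 + (28/12)² - 49*28/12)) = √(-903 + (174 + ((1/12)*28)² - 49*28/12)) = √(-903 + (174 + (7/3)² - 49*7/3)) = √(-903 + (174 + 49/9 - 343/3)) = √(-903 + 586/9) = √(-7541/9) = I*√7541/3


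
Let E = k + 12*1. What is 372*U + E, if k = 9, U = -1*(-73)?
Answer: 27177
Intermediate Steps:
U = 73
E = 21 (E = 9 + 12*1 = 9 + 12 = 21)
372*U + E = 372*73 + 21 = 27156 + 21 = 27177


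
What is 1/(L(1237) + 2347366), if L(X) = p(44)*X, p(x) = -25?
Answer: 1/2316441 ≈ 4.3170e-7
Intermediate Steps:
L(X) = -25*X
1/(L(1237) + 2347366) = 1/(-25*1237 + 2347366) = 1/(-30925 + 2347366) = 1/2316441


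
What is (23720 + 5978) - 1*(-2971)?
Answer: 32669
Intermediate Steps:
(23720 + 5978) - 1*(-2971) = 29698 + 2971 = 32669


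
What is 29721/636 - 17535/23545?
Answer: 45908579/998308 ≈ 45.986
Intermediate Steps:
29721/636 - 17535/23545 = 29721*(1/636) - 17535*1/23545 = 9907/212 - 3507/4709 = 45908579/998308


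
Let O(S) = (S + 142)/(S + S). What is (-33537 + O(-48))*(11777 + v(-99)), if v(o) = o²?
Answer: -17368380347/24 ≈ -7.2368e+8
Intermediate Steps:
O(S) = (142 + S)/(2*S) (O(S) = (142 + S)/((2*S)) = (142 + S)*(1/(2*S)) = (142 + S)/(2*S))
(-33537 + O(-48))*(11777 + v(-99)) = (-33537 + (½)*(142 - 48)/(-48))*(11777 + (-99)²) = (-33537 + (½)*(-1/48)*94)*(11777 + 9801) = (-33537 - 47/48)*21578 = -1609823/48*21578 = -17368380347/24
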